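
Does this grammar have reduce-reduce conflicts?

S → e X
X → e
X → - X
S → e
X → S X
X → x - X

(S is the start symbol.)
Yes — I6: [S → e .] vs [X → e .]

Augment with S' → S and build the canonical LR(0) collection (I0 = CLOSURE({[S' → . S]}), then GOTO on every symbol after a dot until no new states appear). It has 12 states:
  I0: { [S → . e X], [S → . e], [S' → . S] }  — shift
  I1: { [S' → S .] }  — accept
  I2: { [S → . e X], [S → . e], [S → e . X], [S → e .], [X → . - X], [X → . S X], [X → . e], [X → . x - X] }  — shift, reduce
  I3: { [S → . e X], [S → . e], [X → - . X], [X → . - X], [X → . S X], [X → . e], [X → . x - X] }  — shift
  I4: { [S → . e X], [S → . e], [X → . - X], [X → . S X], [X → . e], [X → . x - X], [X → S . X] }  — shift
  I5: { [S → e X .] }  — reduce
  I6: { [S → . e X], [S → . e], [S → e . X], [S → e .], [X → . - X], [X → . S X], [X → . e], [X → . x - X], [X → e .] }  — shift, 2 reduces
  I7: { [X → x . - X] }  — shift
  I8: { [S → . e X], [S → . e], [X → . - X], [X → . S X], [X → . e], [X → . x - X], [X → x - . X] }  — shift
  I9: { [X → x - X .] }  — reduce
  I10: { [X → S X .] }  — reduce
  I11: { [X → - X .] }  — reduce

I6 contains complete items [S → e .], [X → e .] — reduce-reduce conflict.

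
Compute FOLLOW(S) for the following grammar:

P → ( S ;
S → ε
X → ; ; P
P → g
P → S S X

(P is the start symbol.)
{ ';' }

To compute FOLLOW(S), find every occurrence of S on a right-hand side N → α S β: add FIRST(β) \ {ε}, and if β is empty or nullable also add FOLLOW(N). Iterate to a fixed point.

In P → ( S ;: S is followed by ';', add FIRST(';') \ {ε} = { ';' }
In P → S S X: S is followed by S X, add FIRST(S X) \ {ε} = { ';' }
In P → S S X: S is followed by X, add FIRST(X) \ {ε} = { ';' }

Taking the union: FOLLOW(S) = { ';' }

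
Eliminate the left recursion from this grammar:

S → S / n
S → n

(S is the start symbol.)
S → n S'
S' → / n S'
S' → ε

S is directly left-recursive. The standard transformation for
  A → A α₁ | ... | A α_m | β₁ | ... | β_n
is
  A  → β₁ A' | ... | β_n A'
  A' → α₁ A' | ... | α_m A' | ε

S → n becomes S → n S'
S → S / n becomes S' → / n S'
Add S' → ε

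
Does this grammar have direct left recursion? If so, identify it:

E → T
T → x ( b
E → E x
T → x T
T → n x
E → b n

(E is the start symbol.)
Direct left recursion occurs when N → N α for some non-terminal N (the right-hand side begins with the left-hand side itself).

E → T: starts with T
T → x ( b: starts with x
E → E x: LEFT RECURSIVE (starts with E)
T → x T: starts with x
T → n x: starts with n
E → b n: starts with b

The grammar has direct left recursion on: E.

Answer: Yes, E is left-recursive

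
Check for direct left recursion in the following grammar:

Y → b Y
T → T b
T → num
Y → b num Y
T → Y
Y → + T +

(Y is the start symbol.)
Yes, T is left-recursive

Y → b Y: starts with b
T → T b: LEFT RECURSIVE (starts with T)
T → num: starts with num
Y → b num Y: starts with b
T → Y: starts with Y
Y → + T +: starts with '+'

The grammar has direct left recursion on: T.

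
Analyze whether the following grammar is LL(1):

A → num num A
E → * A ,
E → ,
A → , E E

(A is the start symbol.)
Yes, the grammar is LL(1).

A grammar is LL(1) if for each non-terminal N with multiple productions, the predict sets of those productions are pairwise disjoint, where PREDICT(N → α) = (FIRST(α) \ {ε}) ∪ (FOLLOW(N) if α ⇒* ε).

For A:
  PREDICT(A → num num A) = { 'num' }
  PREDICT(A → ',' E E) = { ',' }
For E:
  PREDICT(E → '*' A ',') = { '*' }
  PREDICT(E → ',') = { ',' }

All predict sets are disjoint. The grammar IS LL(1).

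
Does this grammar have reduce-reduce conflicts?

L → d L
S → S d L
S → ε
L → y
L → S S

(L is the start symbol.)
No reduce-reduce conflicts

A reduce-reduce conflict occurs when an LR(0) state has two complete items [A → α .] and [B → β .] — both call for a reduction, and with no lookahead the parser cannot choose between them.

Augment with L' → L and build the canonical LR(0) collection (I0 = CLOSURE({[L' → . L]}), then GOTO on every symbol after a dot until no new states appear). It has 9 states:
  I0: { [L → . S S], [L → . d L], [L → . y], [L' → . L], [S → . S d L], [S → .] }  — shift, reduce
  I1: { [L' → L .] }  — accept
  I2: { [L → S . S], [S → . S d L], [S → .], [S → S . d L] }  — shift, reduce
  I3: { [L → . S S], [L → . d L], [L → . y], [L → d . L], [S → . S d L], [S → .] }  — shift, reduce
  I4: { [L → y .] }  — reduce
  I5: { [L → d L .] }  — reduce
  I6: { [L → S S .], [S → S . d L] }  — shift, reduce
  I7: { [L → . S S], [L → . d L], [L → . y], [S → . S d L], [S → .], [S → S d . L] }  — shift, reduce
  I8: { [S → S d L .] }  — reduce

No state contains more than one complete item.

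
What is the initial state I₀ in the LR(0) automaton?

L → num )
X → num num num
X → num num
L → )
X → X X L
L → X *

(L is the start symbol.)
First, augment the grammar with L' → L
I₀ = CLOSURE({ [L' → . L] }):
  [L' → . L] has the dot before L: add [L → . num )], [L → . )], [L → . X *]
  [L → . X *] has the dot before X: add [X → . num num num], [X → . num num], [X → . X X L]
No further items can be added.

I₀ = { [L → . )], [L → . X *], [L → . num )], [L' → . L], [X → . X X L], [X → . num num num], [X → . num num] }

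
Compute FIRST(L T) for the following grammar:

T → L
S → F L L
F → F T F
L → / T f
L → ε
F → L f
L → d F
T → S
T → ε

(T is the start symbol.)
FIRST sets of the non-terminals involved (from the grammar, by fixed-point iteration):
  FIRST(L) = { '/', 'd', ε }
  FIRST(T) = { '/', 'd', 'f', ε }

To compute FIRST(L T), process the symbols left to right:
Symbol L is a non-terminal. Add FIRST(L) \ {ε} = { '/', 'd' }
L is nullable (ε ∈ FIRST(L)), continue to the next symbol.
Symbol T is a non-terminal. Add FIRST(T) \ {ε} = { '/', 'd', 'f' }
T is nullable (ε ∈ FIRST(T)), continue to the next symbol.
All symbols are nullable, so ε is in the result.
FIRST(L T) = { '/', 'd', 'f', ε }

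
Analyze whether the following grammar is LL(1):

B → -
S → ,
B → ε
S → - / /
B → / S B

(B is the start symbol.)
Yes, the grammar is LL(1).

Relevant sets:
  FOLLOW(B) = { $ }

For B:
  PREDICT(B → '-') = { '-' }
  PREDICT(B → ε) = { $ }
  PREDICT(B → '/' S B) = { '/' }
For S:
  PREDICT(S → ',') = { ',' }
  PREDICT(S → '-' '/' '/') = { '-' }

All predict sets are disjoint. The grammar IS LL(1).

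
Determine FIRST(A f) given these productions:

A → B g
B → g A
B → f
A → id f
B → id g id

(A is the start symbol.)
FIRST sets of the non-terminals involved (from the grammar, by fixed-point iteration):
  FIRST(A) = { 'f', 'g', 'id' }

To compute FIRST(A f), process the symbols left to right:
Symbol A is a non-terminal. Add FIRST(A) \ {ε} = { 'f', 'g', 'id' }
A is not nullable (ε ∉ FIRST(A)), so stop here.
FIRST(A f) = { 'f', 'g', 'id' }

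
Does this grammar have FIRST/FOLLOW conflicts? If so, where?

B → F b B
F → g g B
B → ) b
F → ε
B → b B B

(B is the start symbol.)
Nullable non-terminals: F.

F: nullable alternative(s) F → ε; FOLLOW(F) = { 'b' }
  F → g g B: FIRST \ {ε} = { 'g' } — disjoint from FOLLOW(F)
  F → ε: FIRST \ {ε} = { } — this is the only nullable alternative, skip

B has no nullable alternative, so no FIRST/FOLLOW check is needed there.

No FIRST/FOLLOW conflicts found.

Answer: No FIRST/FOLLOW conflicts.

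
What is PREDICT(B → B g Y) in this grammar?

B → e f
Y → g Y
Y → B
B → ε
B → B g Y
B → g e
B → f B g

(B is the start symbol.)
{ 'e', 'f', 'g' }

PREDICT(B → B g Y) = (FIRST(RHS) \ {ε}) ∪ (FOLLOW(B) if ε ∈ FIRST(RHS), i.e. RHS ⇒* ε)
FIRST(B) = { 'e', 'f', 'g', ε }
FIRST(B g Y) = { 'e', 'f', 'g' }
ε ∉ FIRST(B g Y), so FOLLOW(B) is not added.
PREDICT(B → B g Y) = { 'e', 'f', 'g' }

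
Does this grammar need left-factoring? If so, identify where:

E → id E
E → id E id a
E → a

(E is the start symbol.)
Left-factoring is needed when two productions for the same non-terminal
share a common prefix on the right-hand side.

Productions for E:
  E → id E
  E → id E id a
  E → a

Found common prefix 'id E' in productions for E

Answer: Yes, E has productions with common prefix 'id E'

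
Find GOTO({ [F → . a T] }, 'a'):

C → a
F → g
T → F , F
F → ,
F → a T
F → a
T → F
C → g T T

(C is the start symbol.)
{ [F → . ,], [F → . a T], [F → . a], [F → . g], [F → a . T], [T → . F , F], [T → . F] }

GOTO(I, 'a') = CLOSURE({ [A → αX.β] : [A → α.Xβ] ∈ I, X = 'a' })

Items with dot before 'a', with the dot advanced:
  [F → . a T] → [F → a . T]
Closure of the advanced items:
  [F → a . T] has the dot before T: add [T → . F , F], [T → . F]
  [T → . F , F] has the dot before F: add [F → . g], [F → . ,], [F → . a T], [F → . a]

GOTO = { [F → . ,], [F → . a T], [F → . a], [F → . g], [F → a . T], [T → . F , F], [T → . F] }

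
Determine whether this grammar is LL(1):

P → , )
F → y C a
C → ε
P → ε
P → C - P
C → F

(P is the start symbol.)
Yes, the grammar is LL(1).

A grammar is LL(1) if for each non-terminal N with multiple productions, the predict sets of those productions are pairwise disjoint, where PREDICT(N → α) = (FIRST(α) \ {ε}) ∪ (FOLLOW(N) if α ⇒* ε).

Relevant sets:
  FIRST(C) = { 'y', ε }
  FIRST(F) = { 'y' }
  FOLLOW(P) = { $ }
  FOLLOW(C) = { '-', 'a' }

For P:
  PREDICT(P → ',' ')') = { ',' }
  PREDICT(P → ε) = { $ }
  PREDICT(P → C '-' P) = { '-', 'y' }
For C:
  PREDICT(C → ε) = { '-', 'a' }
  PREDICT(C → F) = { 'y' }
F has a single production, so nothing to check there.

All predict sets are disjoint. The grammar IS LL(1).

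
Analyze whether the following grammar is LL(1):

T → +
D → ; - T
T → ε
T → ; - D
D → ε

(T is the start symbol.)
A grammar is LL(1) if for each non-terminal N with multiple productions, the predict sets of those productions are pairwise disjoint, where PREDICT(N → α) = (FIRST(α) \ {ε}) ∪ (FOLLOW(N) if α ⇒* ε).

Relevant sets:
  FOLLOW(T) = { $ }
  FOLLOW(D) = { $ }

For T:
  PREDICT(T → '+') = { '+' }
  PREDICT(T → ε) = { $ }
  PREDICT(T → ';' '-' D) = { ';' }
For D:
  PREDICT(D → ';' '-' T) = { ';' }
  PREDICT(D → ε) = { $ }

All predict sets are disjoint. The grammar IS LL(1).

Answer: Yes, the grammar is LL(1).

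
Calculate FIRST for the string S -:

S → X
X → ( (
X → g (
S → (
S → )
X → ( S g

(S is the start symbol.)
FIRST sets of the non-terminals involved (from the grammar, by fixed-point iteration):
  FIRST(S) = { '(', ')', 'g' }

To compute FIRST(S -), process the symbols left to right:
Symbol S is a non-terminal. Add FIRST(S) \ {ε} = { '(', ')', 'g' }
S is not nullable (ε ∉ FIRST(S)), so stop here.
FIRST(S -) = { '(', ')', 'g' }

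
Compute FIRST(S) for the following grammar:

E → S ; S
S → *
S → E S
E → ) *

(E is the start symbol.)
To compute FIRST(S), examine every production with S on the left-hand side, reading each right-hand side left to right until a non-nullable symbol is reached.

FIRST sets of the other non-terminals involved (by the same procedure, iterated to a fixed point):
  FIRST(E) = { ')', '*' }

From S → *:
  - '*' is a terminal: add '*' and stop
From S → E S:
  - E is a non-terminal: add FIRST(E) \ {ε} = { ')', '*' }
    E is not nullable, so stop

Collecting: FIRST(S) = { ')', '*' }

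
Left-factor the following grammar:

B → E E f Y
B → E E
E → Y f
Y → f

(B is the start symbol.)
Left-factoring transforms A → αβ₁ | αβ₂ into A → αA' and A' → β₁ | β₂
(α is the longest common prefix among the alternatives). Repeat until
no nonterminal has two alternatives with a common prefix.

Round 1: B has alternatives sharing prefix 'E E'. Introduce B': B → E E B'
  Add: B' → f Y
  Add: B' → ε

No remaining common prefixes — done.

Resulting grammar:
B → E E B'
B' → f Y
B' → ε
E → Y f
Y → f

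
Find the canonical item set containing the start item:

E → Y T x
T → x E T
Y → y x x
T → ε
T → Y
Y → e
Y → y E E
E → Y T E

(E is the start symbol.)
{ [E → . Y T E], [E → . Y T x], [E' → . E], [Y → . e], [Y → . y E E], [Y → . y x x] }

First, augment the grammar with E' → E
I₀ = CLOSURE({ [E' → . E] }):
  [E' → . E] has the dot before E: add [E → . Y T x], [E → . Y T E]
  [E → . Y T x] has the dot before Y: add [Y → . y x x], [Y → . e], [Y → . y E E]
No further items can be added.

I₀ = { [E → . Y T E], [E → . Y T x], [E' → . E], [Y → . e], [Y → . y E E], [Y → . y x x] }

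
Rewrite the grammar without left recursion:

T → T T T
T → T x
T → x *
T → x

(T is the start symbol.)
T → x * T'
T → x T'
T' → T T T'
T' → x T'
T' → ε

T is directly left-recursive. The standard transformation for
  A → A α₁ | ... | A α_m | β₁ | ... | β_n
is
  A  → β₁ A' | ... | β_n A'
  A' → α₁ A' | ... | α_m A' | ε

T → x * becomes T → x * T'
T → x becomes T → x T'
T → T T T becomes T' → T T T'
T → T x becomes T' → x T'
Add T' → ε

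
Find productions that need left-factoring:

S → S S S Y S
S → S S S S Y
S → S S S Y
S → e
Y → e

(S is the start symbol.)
Left-factoring is needed when two productions for the same non-terminal
share a common prefix on the right-hand side.

Productions for S:
  S → S S S Y S
  S → S S S S Y
  S → S S S Y
  S → e

Found common prefix 'S S S' in productions for S

Answer: Yes, S has productions with common prefix 'S S S'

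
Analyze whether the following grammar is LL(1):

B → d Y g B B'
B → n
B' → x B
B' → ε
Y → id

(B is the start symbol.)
Relevant sets:
  FOLLOW(B') = { $, 'x' }

For B:
  PREDICT(B → d Y g B B') = { 'd' }
  PREDICT(B → n) = { 'n' }
For B':
  PREDICT(B' → x B) = { 'x' }
  PREDICT(B' → ε) = { $, 'x' }
Y has a single production, so nothing to check there.

Conflict found: Predict set conflict for B': { 'x' }
The grammar is NOT LL(1).

Answer: No. Predict set conflict for B': { 'x' }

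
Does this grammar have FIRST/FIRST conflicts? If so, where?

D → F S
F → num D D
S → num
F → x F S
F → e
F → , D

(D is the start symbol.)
No FIRST/FIRST conflicts.

Productions for F:
  F → num D D: FIRST = { 'num' }
  F → x F S: FIRST = { 'x' }
  F → e: FIRST = { 'e' }
  F → , D: FIRST = { ',' }
D, S have only one production, so no FIRST/FIRST conflict is possible there.

All alternatives of each non-terminal have pairwise disjoint FIRST sets.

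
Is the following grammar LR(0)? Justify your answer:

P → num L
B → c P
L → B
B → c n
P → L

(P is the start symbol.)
A grammar is LR(0) if no state in the canonical LR(0) collection has:
  - both a shift item (dot before a terminal) and a complete item (shift-reduce conflict), or
  - two or more complete items (reduce-reduce conflict; the accept item [P' → P .] counts as a complete item here).

Augment with P' → P and build the canonical LR(0) collection (I0 = CLOSURE({[P' → . P]}), then GOTO on every symbol after a dot until no new states appear). It has 9 states:
  I0: { [B → . c P], [B → . c n], [L → . B], [P → . L], [P → . num L], [P' → . P] }  — shift
  I1: { [L → B .] }  — reduce
  I2: { [P → L .] }  — reduce
  I3: { [P' → P .] }  — accept
  I4: { [B → . c P], [B → . c n], [B → c . P], [B → c . n], [L → . B], [P → . L], [P → . num L] }  — shift
  I5: { [B → . c P], [B → . c n], [L → . B], [P → num . L] }  — shift
  I6: { [P → num L .] }  — reduce
  I7: { [B → c P .] }  — reduce
  I8: { [B → c n .] }  — reduce

Every state is either a pure shift/goto state or contains exactly one complete item and nothing to shift — no conflicts. The grammar is LR(0).

Answer: Yes, the grammar is LR(0)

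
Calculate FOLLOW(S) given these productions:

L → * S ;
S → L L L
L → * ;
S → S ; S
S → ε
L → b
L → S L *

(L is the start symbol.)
{ '*', ';', 'b' }

To compute FOLLOW(S), find every occurrence of S on a right-hand side N → α S β: add FIRST(β) \ {ε}, and if β is empty or nullable also add FOLLOW(N). Iterate to a fixed point.

In L → * S ;: S is followed by ';', add FIRST(';') \ {ε} = { ';' }
In S → S ; S: S is followed by ';' S, add FIRST(';' S) \ {ε} = { ';' }
In S → S ; S: S is at the end; this adds FOLLOW(S) to itself — nothing new
In L → S L *: S is followed by L '*', add FIRST(L '*') \ {ε} = { '*', ';', 'b' }

Taking the union: FOLLOW(S) = { '*', ';', 'b' }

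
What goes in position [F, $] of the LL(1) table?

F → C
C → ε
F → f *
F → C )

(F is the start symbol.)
To find M[F, $], we find productions for F where $ is in the predict set (PREDICT(N → α) = (FIRST(α) \ {ε}) ∪ (FOLLOW(N) if α ⇒* ε)).

Relevant sets:
  FIRST(C) = { ε }
  FOLLOW(F) = { $ }

F → C: PREDICT = { $ }
  $ is in predict set, so this production goes in M[F, $]
F → f *: PREDICT = { 'f' }
F → C ): PREDICT = { ')' }

M[F, $] = F → C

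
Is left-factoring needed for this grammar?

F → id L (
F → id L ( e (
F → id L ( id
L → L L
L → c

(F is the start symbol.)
Yes, F has productions with common prefix 'id L ('

Left-factoring is needed when two productions for the same non-terminal
share a common prefix on the right-hand side.

Productions for F:
  F → id L (
  F → id L ( e (
  F → id L ( id
Productions for L:
  L → L L
  L → c

Found common prefix 'id L (' in productions for F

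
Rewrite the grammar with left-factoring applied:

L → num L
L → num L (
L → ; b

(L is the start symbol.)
L → num L L'
L' → ε
L' → (
L → ; b

Left-factoring transforms A → αβ₁ | αβ₂ into A → αA' and A' → β₁ | β₂
(α is the longest common prefix among the alternatives). Repeat until
no nonterminal has two alternatives with a common prefix.

Round 1: L has alternatives sharing prefix 'num L'. Introduce L': L → num L L'
  Add: L' → ε
  Add: L' → (

No remaining common prefixes — done.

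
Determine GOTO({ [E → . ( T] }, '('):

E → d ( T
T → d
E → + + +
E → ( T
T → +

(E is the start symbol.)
{ [E → ( . T], [T → . +], [T → . d] }

GOTO(I, '(') = CLOSURE({ [A → αX.β] : [A → α.Xβ] ∈ I, X = '(' })

Items with dot before '(', with the dot advanced:
  [E → . ( T] → [E → ( . T]
Closure of the advanced items:
  [E → ( . T] has the dot before T: add [T → . d], [T → . +]

GOTO = { [E → ( . T], [T → . +], [T → . d] }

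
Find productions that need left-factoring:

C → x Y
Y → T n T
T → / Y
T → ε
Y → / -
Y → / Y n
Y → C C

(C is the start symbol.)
Left-factoring is needed when two productions for the same non-terminal
share a common prefix on the right-hand side.

Productions for Y:
  Y → T n T
  Y → / -
  Y → / Y n
  Y → C C
Productions for T:
  T → / Y
  T → ε

Found common prefix '/' in productions for Y

Answer: Yes, Y has productions with common prefix '/'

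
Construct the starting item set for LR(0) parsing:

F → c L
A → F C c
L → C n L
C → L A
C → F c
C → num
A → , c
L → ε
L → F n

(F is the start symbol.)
{ [F → . c L], [F' → . F] }

First, augment the grammar with F' → F
I₀ = CLOSURE({ [F' → . F] }):
  [F' → . F] has the dot before F: add [F → . c L]
No further items can be added.

I₀ = { [F → . c L], [F' → . F] }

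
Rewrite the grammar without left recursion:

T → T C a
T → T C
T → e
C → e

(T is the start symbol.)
T is directly left-recursive. The standard transformation for
  A → A α₁ | ... | A α_m | β₁ | ... | β_n
is
  A  → β₁ A' | ... | β_n A'
  A' → α₁ A' | ... | α_m A' | ε

T → e becomes T → e T'
T → T C a becomes T' → C a T'
T → T C becomes T' → C T'
Add T' → ε

Productions for other non-terminals are unchanged:
  C → e

Resulting grammar:
T → e T'
T' → C a T'
T' → C T'
T' → ε
C → e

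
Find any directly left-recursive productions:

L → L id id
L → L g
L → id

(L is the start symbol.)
Yes, L is left-recursive

Direct left recursion occurs when N → N α for some non-terminal N (the right-hand side begins with the left-hand side itself).

L → L id id: LEFT RECURSIVE (starts with L)
L → L g: LEFT RECURSIVE (starts with L)
L → id: starts with id

The grammar has direct left recursion on: L.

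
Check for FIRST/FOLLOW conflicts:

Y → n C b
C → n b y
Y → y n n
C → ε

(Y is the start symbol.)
Nullable non-terminals: C.

C: nullable alternative(s) C → ε; FOLLOW(C) = { 'b' }
  C → n b y: FIRST \ {ε} = { 'n' } — disjoint from FOLLOW(C)
  C → ε: FIRST \ {ε} = { } — this is the only nullable alternative, skip

Y has no nullable alternative, so no FIRST/FOLLOW check is needed there.

No FIRST/FOLLOW conflicts found.

Answer: No FIRST/FOLLOW conflicts.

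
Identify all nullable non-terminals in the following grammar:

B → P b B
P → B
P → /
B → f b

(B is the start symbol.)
There are no ε-productions, so no non-terminal can derive ε.
No non-terminals are nullable.

Answer: None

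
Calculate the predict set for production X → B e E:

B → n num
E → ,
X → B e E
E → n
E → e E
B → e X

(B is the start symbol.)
PREDICT(X → B e E) = (FIRST(RHS) \ {ε}) ∪ (FOLLOW(X) if ε ∈ FIRST(RHS), i.e. RHS ⇒* ε)
FIRST(B) = { 'e', 'n' }
FIRST(B e E) = { 'e', 'n' }
ε ∉ FIRST(B e E), so FOLLOW(X) is not added.
PREDICT(X → B e E) = { 'e', 'n' }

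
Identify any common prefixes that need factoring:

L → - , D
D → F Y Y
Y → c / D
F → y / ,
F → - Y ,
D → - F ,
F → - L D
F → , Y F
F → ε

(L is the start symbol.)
Left-factoring is needed when two productions for the same non-terminal
share a common prefix on the right-hand side.

Productions for D:
  D → F Y Y
  D → - F ,
Productions for F:
  F → y / ,
  F → - Y ,
  F → - L D
  F → , Y F
  F → ε

Found common prefix '-' in productions for F

Answer: Yes, F has productions with common prefix '-'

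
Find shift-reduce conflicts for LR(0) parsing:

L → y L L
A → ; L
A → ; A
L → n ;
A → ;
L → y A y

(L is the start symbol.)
Yes — I4: [A → ; .] vs [A → . ;]

Augment with L' → L and build the canonical LR(0) collection (I0 = CLOSURE({[L' → . L]}), then GOTO on every symbol after a dot until no new states appear). It has 12 states:
  I0: { [L → . n ;], [L → . y A y], [L → . y L L], [L' → . L] }  — shift
  I1: { [L' → L .] }  — accept
  I2: { [L → n . ;] }  — shift
  I3: { [A → . ; A], [A → . ; L], [A → . ;], [L → . n ;], [L → . y A y], [L → . y L L], [L → y . A y], [L → y . L L] }  — shift
  I4: { [A → . ; A], [A → . ; L], [A → . ;], [A → ; . A], [A → ; . L], [A → ; .], [L → . n ;], [L → . y A y], [L → . y L L] }  — shift, reduce
  I5: { [L → y A . y] }  — shift
  I6: { [L → . n ;], [L → . y A y], [L → . y L L], [L → y L . L] }  — shift
  I7: { [L → y L L .] }  — reduce
  I8: { [L → y A y .] }  — reduce
  I9: { [A → ; A .] }  — reduce
  I10: { [A → ; L .] }  — reduce
  I11: { [L → n ; .] }  — reduce

I4 contains reduce item [A → ; .] and shift items [A → . ;], [A → . ; A], [A → . ; L], [L → . n ;], [L → . y A y], [L → . y L L] — shift-reduce conflict.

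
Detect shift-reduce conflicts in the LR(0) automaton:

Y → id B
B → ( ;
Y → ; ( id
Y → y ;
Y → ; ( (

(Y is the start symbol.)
Augment with Y' → Y and build the canonical LR(0) collection (I0 = CLOSURE({[Y' → . Y]}), then GOTO on every symbol after a dot until no new states appear). It has 12 states:
  I0: { [Y → . ; ( (], [Y → . ; ( id], [Y → . id B], [Y → . y ;], [Y' → . Y] }  — shift
  I1: { [Y → ; . ( (], [Y → ; . ( id] }  — shift
  I2: { [Y' → Y .] }  — accept
  I3: { [B → . ( ;], [Y → id . B] }  — shift
  I4: { [Y → y . ;] }  — shift
  I5: { [Y → y ; .] }  — reduce
  I6: { [B → ( . ;] }  — shift
  I7: { [Y → id B .] }  — reduce
  I8: { [B → ( ; .] }  — reduce
  I9: { [Y → ; ( . (], [Y → ; ( . id] }  — shift
  I10: { [Y → ; ( ( .] }  — reduce
  I11: { [Y → ; ( id .] }  — reduce

No state contains both a complete item and a shift item.

Answer: No shift-reduce conflicts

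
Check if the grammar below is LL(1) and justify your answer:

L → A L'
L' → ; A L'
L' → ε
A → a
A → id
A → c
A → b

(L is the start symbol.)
Relevant sets:
  FOLLOW(L') = { $ }

For L':
  PREDICT(L' → ';' A L') = { ';' }
  PREDICT(L' → ε) = { $ }
For A:
  PREDICT(A → a) = { 'a' }
  PREDICT(A → id) = { 'id' }
  PREDICT(A → c) = { 'c' }
  PREDICT(A → b) = { 'b' }
L has a single production, so nothing to check there.

All predict sets are disjoint. The grammar IS LL(1).

Answer: Yes, the grammar is LL(1).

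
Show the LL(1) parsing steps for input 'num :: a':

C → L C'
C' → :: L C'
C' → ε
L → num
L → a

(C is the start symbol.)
LL(1) parsing maintains a stack (initially the start symbol over $) and the input. At each step: if the stack top is a terminal, match it against the current input token; if it is a non-terminal N, replace it with the RHS of M[N, lookahead] (the unique production whose predict set contains the lookahead).

Stack is shown with the top on the left.

Stack      Input       Action
-----------------------------
C $        num :: a $  output C → L C'
L C' $     num :: a $  output L → num
num C' $   num :: a $  match 'num'
C' $       :: a $      output C' → :: L C'
:: L C' $  :: a $      match '::'
L C' $     a $         output L → a
a C' $     a $         match 'a'
C' $       $           output C' → ε
$          $           accept

The string is accepted.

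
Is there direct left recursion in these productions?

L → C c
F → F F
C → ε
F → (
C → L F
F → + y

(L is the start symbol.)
Yes, F is left-recursive

Direct left recursion occurs when N → N α for some non-terminal N (the right-hand side begins with the left-hand side itself).

L → C c: starts with C
F → F F: LEFT RECURSIVE (starts with F)
C → ε: starts with ε
F → (: starts with '('
C → L F: starts with L
F → + y: starts with '+'

The grammar has direct left recursion on: F.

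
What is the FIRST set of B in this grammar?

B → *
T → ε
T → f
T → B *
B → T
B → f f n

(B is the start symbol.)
To compute FIRST(B), examine every production with B on the left-hand side, reading each right-hand side left to right until a non-nullable symbol is reached.

FIRST sets of the other non-terminals involved (by the same procedure, iterated to a fixed point):
  FIRST(T) = { '*', 'f', ε }

From B → *:
  - '*' is a terminal: add '*' and stop
From B → T:
  - T is a non-terminal: add FIRST(T) \ {ε} = { '*', 'f' }
    T is nullable and nothing follows, so the whole right-hand side can vanish: ε ∈ FIRST(B)
From B → f f n:
  - f is a terminal: add 'f' and stop

Collecting: FIRST(B) = { '*', 'f', ε }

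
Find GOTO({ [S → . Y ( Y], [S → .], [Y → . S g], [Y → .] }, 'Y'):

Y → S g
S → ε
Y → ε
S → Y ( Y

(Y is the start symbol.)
{ [S → Y . ( Y] }

GOTO(I, 'Y') = CLOSURE({ [A → αX.β] : [A → α.Xβ] ∈ I, X = 'Y' })

Items with dot before 'Y', with the dot advanced:
  [S → . Y ( Y] → [S → Y . ( Y]
Closure adds nothing (no advanced item has the dot before a non-terminal).

GOTO = { [S → Y . ( Y] }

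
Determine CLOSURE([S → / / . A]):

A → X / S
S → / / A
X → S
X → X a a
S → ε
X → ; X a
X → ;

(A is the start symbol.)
{ [A → . X / S], [S → . / / A], [S → .], [S → / / . A], [X → . ; X a], [X → . ;], [X → . S], [X → . X a a] }

To compute CLOSURE, for each item [A → α.Bβ] where B is a non-terminal, add [B → .γ] for all productions B → γ; repeat for the newly added items until nothing changes.

Start with: [S → / / . A]
  [S → / / . A] has the dot before A: add [A → . X / S]
  [A → . X / S] has the dot before X: add [X → . S], [X → . X a a], [X → . ; X a], [X → . ;]
  [X → . S] has the dot before S: add [S → . / / A], [S → .]
No further items can be added.

CLOSURE = { [A → . X / S], [S → . / / A], [S → .], [S → / / . A], [X → . ; X a], [X → . ;], [X → . S], [X → . X a a] }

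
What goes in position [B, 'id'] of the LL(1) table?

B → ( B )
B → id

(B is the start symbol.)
B → id

To find M[B, 'id'], we find productions for B where 'id' is in the predict set (PREDICT(N → α) = (FIRST(α) \ {ε}) ∪ (FOLLOW(N) if α ⇒* ε)).

B → ( B ): PREDICT = { '(' }
B → id: PREDICT = { 'id' }
  'id' is in predict set, so this production goes in M[B, 'id']

M[B, 'id'] = B → id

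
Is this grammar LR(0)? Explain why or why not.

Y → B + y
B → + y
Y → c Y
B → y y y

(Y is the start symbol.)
A grammar is LR(0) if no state in the canonical LR(0) collection has:
  - both a shift item (dot before a terminal) and a complete item (shift-reduce conflict), or
  - two or more complete items (reduce-reduce conflict; the accept item [Y' → Y .] counts as a complete item here).

Augment with Y' → Y and build the canonical LR(0) collection (I0 = CLOSURE({[Y' → . Y]}), then GOTO on every symbol after a dot until no new states appear). It has 12 states:
  I0: { [B → . + y], [B → . y y y], [Y → . B + y], [Y → . c Y], [Y' → . Y] }  — shift
  I1: { [B → + . y] }  — shift
  I2: { [Y → B . + y] }  — shift
  I3: { [Y' → Y .] }  — accept
  I4: { [B → . + y], [B → . y y y], [Y → . B + y], [Y → . c Y], [Y → c . Y] }  — shift
  I5: { [B → y . y y] }  — shift
  I6: { [B → y y . y] }  — shift
  I7: { [B → y y y .] }  — reduce
  I8: { [Y → c Y .] }  — reduce
  I9: { [Y → B + . y] }  — shift
  I10: { [Y → B + y .] }  — reduce
  I11: { [B → + y .] }  — reduce

Every state is either a pure shift/goto state or contains exactly one complete item and nothing to shift — no conflicts. The grammar is LR(0).

Answer: Yes, the grammar is LR(0)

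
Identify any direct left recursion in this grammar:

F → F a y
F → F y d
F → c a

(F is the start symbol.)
Direct left recursion occurs when N → N α for some non-terminal N (the right-hand side begins with the left-hand side itself).

F → F a y: LEFT RECURSIVE (starts with F)
F → F y d: LEFT RECURSIVE (starts with F)
F → c a: starts with c

The grammar has direct left recursion on: F.

Answer: Yes, F is left-recursive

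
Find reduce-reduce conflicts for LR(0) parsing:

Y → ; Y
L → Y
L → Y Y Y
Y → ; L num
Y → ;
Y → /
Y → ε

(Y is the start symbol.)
A reduce-reduce conflict occurs when an LR(0) state has two complete items [A → α .] and [B → β .] — both call for a reduction, and with no lookahead the parser cannot choose between them.

Augment with Y' → Y and build the canonical LR(0) collection (I0 = CLOSURE({[Y' → . Y]}), then GOTO on every symbol after a dot until no new states appear). It has 9 states:
  I0: { [Y → . /], [Y → . ; L num], [Y → . ; Y], [Y → . ;], [Y → .], [Y' → . Y] }  — shift, reduce
  I1: { [Y → / .] }  — reduce
  I2: { [L → . Y Y Y], [L → . Y], [Y → . /], [Y → . ; L num], [Y → . ; Y], [Y → . ;], [Y → .], [Y → ; . L num], [Y → ; . Y], [Y → ; .] }  — shift, 2 reduces
  I3: { [Y' → Y .] }  — accept
  I4: { [Y → ; L . num] }  — shift
  I5: { [L → Y . Y Y], [L → Y .], [Y → . /], [Y → . ; L num], [Y → . ; Y], [Y → . ;], [Y → .], [Y → ; Y .] }  — shift, 3 reduces
  I6: { [L → Y Y . Y], [Y → . /], [Y → . ; L num], [Y → . ; Y], [Y → . ;], [Y → .] }  — shift, reduce
  I7: { [L → Y Y Y .] }  — reduce
  I8: { [Y → ; L num .] }  — reduce

I2 contains complete items [Y → .], [Y → ; .] — reduce-reduce conflict.
I5 contains complete items [L → Y .], [Y → .], [Y → ; Y .] — reduce-reduce conflict.

Answer: Yes — I2: [Y → .] vs [Y → ; .]; I5: [L → Y .] vs [Y → .]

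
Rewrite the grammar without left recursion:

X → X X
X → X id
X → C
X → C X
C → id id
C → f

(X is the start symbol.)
X → C X'
X → C X X'
X' → X X'
X' → id X'
X' → ε
C → id id
C → f

X is directly left-recursive. The standard transformation for
  A → A α₁ | ... | A α_m | β₁ | ... | β_n
is
  A  → β₁ A' | ... | β_n A'
  A' → α₁ A' | ... | α_m A' | ε

X → C becomes X → C X'
X → C X becomes X → C X X'
X → X X becomes X' → X X'
X → X id becomes X' → id X'
Add X' → ε

Productions for other non-terminals are unchanged:
  C → id id
  C → f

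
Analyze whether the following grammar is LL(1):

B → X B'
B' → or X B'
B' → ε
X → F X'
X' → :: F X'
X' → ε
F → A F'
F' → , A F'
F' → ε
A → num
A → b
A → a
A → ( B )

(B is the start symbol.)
Yes, the grammar is LL(1).

Relevant sets:
  FOLLOW(B') = { $, ')' }
  FOLLOW(X') = { $, ')', 'or' }
  FOLLOW(F') = { $, ')', '::', 'or' }

For B':
  PREDICT(B' → or X B') = { 'or' }
  PREDICT(B' → ε) = { $, ')' }
For X':
  PREDICT(X' → :: F X') = { '::' }
  PREDICT(X' → ε) = { $, ')', 'or' }
For F':
  PREDICT(F' → ',' A F') = { ',' }
  PREDICT(F' → ε) = { $, ')', '::', 'or' }
For A:
  PREDICT(A → num) = { 'num' }
  PREDICT(A → b) = { 'b' }
  PREDICT(A → a) = { 'a' }
  PREDICT(A → '(' B ')') = { '(' }
B, X, F have a single production, so nothing to check there.

All predict sets are disjoint. The grammar IS LL(1).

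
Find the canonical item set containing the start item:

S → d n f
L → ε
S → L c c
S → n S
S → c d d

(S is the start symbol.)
First, augment the grammar with S' → S
I₀ = CLOSURE({ [S' → . S] }):
  [S' → . S] has the dot before S: add [S → . d n f], [S → . L c c], [S → . n S], [S → . c d d]
  [S → . L c c] has the dot before L: add [L → .]
No further items can be added.

I₀ = { [L → .], [S → . L c c], [S → . c d d], [S → . d n f], [S → . n S], [S' → . S] }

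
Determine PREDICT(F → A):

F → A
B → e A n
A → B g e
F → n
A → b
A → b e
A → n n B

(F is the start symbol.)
{ 'b', 'e', 'n' }

PREDICT(F → A) = (FIRST(RHS) \ {ε}) ∪ (FOLLOW(F) if ε ∈ FIRST(RHS), i.e. RHS ⇒* ε)
FIRST(A) = { 'b', 'e', 'n' }
FIRST(A) = { 'b', 'e', 'n' }
ε ∉ FIRST(A), so FOLLOW(F) is not added.
PREDICT(F → A) = { 'b', 'e', 'n' }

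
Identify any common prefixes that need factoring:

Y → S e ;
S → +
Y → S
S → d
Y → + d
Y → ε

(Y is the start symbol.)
Yes, Y has productions with common prefix 'S'

Left-factoring is needed when two productions for the same non-terminal
share a common prefix on the right-hand side.

Productions for Y:
  Y → S e ;
  Y → S
  Y → + d
  Y → ε
Productions for S:
  S → +
  S → d

Found common prefix 'S' in productions for Y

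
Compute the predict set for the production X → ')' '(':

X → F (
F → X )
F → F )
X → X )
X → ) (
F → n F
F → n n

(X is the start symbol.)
PREDICT(X → ')' '(') = (FIRST(RHS) \ {ε}) ∪ (FOLLOW(X) if ε ∈ FIRST(RHS), i.e. RHS ⇒* ε)
FIRST(')' '(') = { ')' }
ε ∉ FIRST(')' '('), so FOLLOW(X) is not added.
PREDICT(X → ')' '(') = { ')' }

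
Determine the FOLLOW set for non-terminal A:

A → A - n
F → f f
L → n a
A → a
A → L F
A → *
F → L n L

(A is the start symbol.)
To compute FOLLOW(A), find every occurrence of A on a right-hand side N → α A β: add FIRST(β) \ {ε}, and if β is empty or nullable also add FOLLOW(N). Iterate to a fixed point.

A is the start symbol, so $ ∈ FOLLOW(A).
In A → A - n: A is followed by '-' n, add FIRST('-' n) \ {ε} = { '-' }

Taking the union: FOLLOW(A) = { $, '-' }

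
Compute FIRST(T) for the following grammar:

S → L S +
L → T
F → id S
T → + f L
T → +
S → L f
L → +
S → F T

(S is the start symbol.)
To compute FIRST(T), examine every production with T on the left-hand side, reading each right-hand side left to right until a non-nullable symbol is reached.

From T → + f L:
  - '+' is a terminal: add '+' and stop
From T → +:
  - '+' is a terminal: add '+' and stop

Collecting: FIRST(T) = { '+' }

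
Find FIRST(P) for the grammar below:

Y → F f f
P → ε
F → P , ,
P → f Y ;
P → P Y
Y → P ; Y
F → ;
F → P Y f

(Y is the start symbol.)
To compute FIRST(P), examine every production with P on the left-hand side, reading each right-hand side left to right until a non-nullable symbol is reached.

FIRST sets of the other non-terminals involved (by the same procedure, iterated to a fixed point):
  FIRST(Y) = { ',', ';', 'f' }

From P → ε:
  - ε-production, so ε ∈ FIRST(P)
From P → f Y ;:
  - f is a terminal: add 'f' and stop
From P → P Y:
  - P is the symbol being defined: contributes nothing new
    P is nullable, so continue to the next symbol
  - Y is a non-terminal: add FIRST(Y) \ {ε} = { ',', ';', 'f' }
    Y is not nullable, so stop

Collecting: FIRST(P) = { ',', ';', 'f', ε }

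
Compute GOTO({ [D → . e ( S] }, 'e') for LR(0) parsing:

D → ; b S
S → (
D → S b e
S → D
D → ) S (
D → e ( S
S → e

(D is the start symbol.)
GOTO(I, 'e') = CLOSURE({ [A → αX.β] : [A → α.Xβ] ∈ I, X = 'e' })

Items with dot before 'e', with the dot advanced:
  [D → . e ( S] → [D → e . ( S]
Closure adds nothing (no advanced item has the dot before a non-terminal).

GOTO = { [D → e . ( S] }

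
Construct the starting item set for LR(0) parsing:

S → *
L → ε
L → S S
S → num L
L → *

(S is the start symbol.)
First, augment the grammar with S' → S
I₀ = CLOSURE({ [S' → . S] }):
  [S' → . S] has the dot before S: add [S → . *], [S → . num L]
No further items can be added.

I₀ = { [S → . *], [S → . num L], [S' → . S] }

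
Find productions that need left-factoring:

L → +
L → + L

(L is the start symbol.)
Yes, L has productions with common prefix '+'

Left-factoring is needed when two productions for the same non-terminal
share a common prefix on the right-hand side.

Productions for L:
  L → +
  L → + L

Found common prefix '+' in productions for L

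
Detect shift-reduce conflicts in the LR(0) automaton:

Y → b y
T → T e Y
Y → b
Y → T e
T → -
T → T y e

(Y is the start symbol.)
Yes — I4: [Y → b .] vs [Y → b . y]; I6: [Y → T e .] vs [T → . -]

A shift-reduce conflict occurs when an LR(0) state has both:
  - a complete (reduce) item [A → α .] (dot at the end), and
  - a shift item [B → β . c γ] (dot before a terminal).

Augment with Y' → Y and build the canonical LR(0) collection (I0 = CLOSURE({[Y' → . Y]}), then GOTO on every symbol after a dot until no new states appear). It has 10 states:
  I0: { [T → . -], [T → . T e Y], [T → . T y e], [Y → . T e], [Y → . b y], [Y → . b], [Y' → . Y] }  — shift
  I1: { [T → - .] }  — reduce
  I2: { [T → T . e Y], [T → T . y e], [Y → T . e] }  — shift
  I3: { [Y' → Y .] }  — accept
  I4: { [Y → b . y], [Y → b .] }  — shift, reduce
  I5: { [Y → b y .] }  — reduce
  I6: { [T → . -], [T → . T e Y], [T → . T y e], [T → T e . Y], [Y → . T e], [Y → . b y], [Y → . b], [Y → T e .] }  — shift, reduce
  I7: { [T → T y . e] }  — shift
  I8: { [T → T y e .] }  — reduce
  I9: { [T → T e Y .] }  — reduce

I4 contains reduce item [Y → b .] and shift item [Y → b . y] — shift-reduce conflict.
I6 contains reduce item [Y → T e .] and shift items [T → . -], [Y → . b], [Y → . b y] — shift-reduce conflict.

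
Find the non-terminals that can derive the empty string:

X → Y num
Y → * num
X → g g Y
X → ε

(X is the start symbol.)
A non-terminal is nullable if it can derive ε (the empty string): either it has an ε-production, or it has a production whose right-hand side consists entirely of nullable non-terminals.

ε-productions: X → ε
So X is immediately nullable.
No further non-terminal can be added: every production for the remaining non-terminals contains a terminal or a non-nullable non-terminal.
Nullable = { 'X' }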